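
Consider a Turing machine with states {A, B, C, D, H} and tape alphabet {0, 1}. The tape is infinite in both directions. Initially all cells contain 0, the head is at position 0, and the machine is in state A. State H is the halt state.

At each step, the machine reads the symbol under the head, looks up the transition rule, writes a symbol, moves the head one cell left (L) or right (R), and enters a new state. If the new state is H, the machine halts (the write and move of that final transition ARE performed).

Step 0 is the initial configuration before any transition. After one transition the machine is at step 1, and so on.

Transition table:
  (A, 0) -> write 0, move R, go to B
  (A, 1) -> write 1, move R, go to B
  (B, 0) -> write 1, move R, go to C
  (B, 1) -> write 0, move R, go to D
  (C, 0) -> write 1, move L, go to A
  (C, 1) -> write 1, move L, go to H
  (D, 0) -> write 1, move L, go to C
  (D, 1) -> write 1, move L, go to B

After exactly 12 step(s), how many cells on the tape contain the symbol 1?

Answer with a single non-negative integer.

Step 1: in state A at pos 0, read 0 -> (A,0)->write 0,move R,goto B. Now: state=B, head=1, tape[-1..2]=0000 (head:   ^)
Step 2: in state B at pos 1, read 0 -> (B,0)->write 1,move R,goto C. Now: state=C, head=2, tape[-1..3]=00100 (head:    ^)
Step 3: in state C at pos 2, read 0 -> (C,0)->write 1,move L,goto A. Now: state=A, head=1, tape[-1..3]=00110 (head:   ^)
Step 4: in state A at pos 1, read 1 -> (A,1)->write 1,move R,goto B. Now: state=B, head=2, tape[-1..3]=00110 (head:    ^)
Step 5: in state B at pos 2, read 1 -> (B,1)->write 0,move R,goto D. Now: state=D, head=3, tape[-1..4]=001000 (head:     ^)
Step 6: in state D at pos 3, read 0 -> (D,0)->write 1,move L,goto C. Now: state=C, head=2, tape[-1..4]=001010 (head:    ^)
Step 7: in state C at pos 2, read 0 -> (C,0)->write 1,move L,goto A. Now: state=A, head=1, tape[-1..4]=001110 (head:   ^)
Step 8: in state A at pos 1, read 1 -> (A,1)->write 1,move R,goto B. Now: state=B, head=2, tape[-1..4]=001110 (head:    ^)
Step 9: in state B at pos 2, read 1 -> (B,1)->write 0,move R,goto D. Now: state=D, head=3, tape[-1..4]=001010 (head:     ^)
Step 10: in state D at pos 3, read 1 -> (D,1)->write 1,move L,goto B. Now: state=B, head=2, tape[-1..4]=001010 (head:    ^)
Step 11: in state B at pos 2, read 0 -> (B,0)->write 1,move R,goto C. Now: state=C, head=3, tape[-1..4]=001110 (head:     ^)
Step 12: in state C at pos 3, read 1 -> (C,1)->write 1,move L,goto H. Now: state=H, head=2, tape[-1..4]=001110 (head:    ^)
Cells containing 1 after step 12: {1, 2, 3} -> 3 cell(s)

Answer: 3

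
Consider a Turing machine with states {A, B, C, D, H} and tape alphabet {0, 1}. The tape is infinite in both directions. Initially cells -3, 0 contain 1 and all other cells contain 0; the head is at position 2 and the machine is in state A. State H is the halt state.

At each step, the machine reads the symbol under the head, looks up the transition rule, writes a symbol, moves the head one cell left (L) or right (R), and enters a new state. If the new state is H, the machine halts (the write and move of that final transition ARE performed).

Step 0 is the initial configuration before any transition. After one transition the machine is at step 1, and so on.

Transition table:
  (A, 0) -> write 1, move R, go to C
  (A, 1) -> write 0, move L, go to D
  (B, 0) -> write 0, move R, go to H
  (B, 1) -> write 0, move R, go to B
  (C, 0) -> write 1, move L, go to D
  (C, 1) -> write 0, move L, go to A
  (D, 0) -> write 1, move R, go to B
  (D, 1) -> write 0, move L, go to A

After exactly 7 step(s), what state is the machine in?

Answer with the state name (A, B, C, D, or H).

Step 1: in state A at pos 2, read 0 -> (A,0)->write 1,move R,goto C. Now: state=C, head=3, tape[-4..4]=010010100 (head:        ^)
Step 2: in state C at pos 3, read 0 -> (C,0)->write 1,move L,goto D. Now: state=D, head=2, tape[-4..4]=010010110 (head:       ^)
Step 3: in state D at pos 2, read 1 -> (D,1)->write 0,move L,goto A. Now: state=A, head=1, tape[-4..4]=010010010 (head:      ^)
Step 4: in state A at pos 1, read 0 -> (A,0)->write 1,move R,goto C. Now: state=C, head=2, tape[-4..4]=010011010 (head:       ^)
Step 5: in state C at pos 2, read 0 -> (C,0)->write 1,move L,goto D. Now: state=D, head=1, tape[-4..4]=010011110 (head:      ^)
Step 6: in state D at pos 1, read 1 -> (D,1)->write 0,move L,goto A. Now: state=A, head=0, tape[-4..4]=010010110 (head:     ^)
Step 7: in state A at pos 0, read 1 -> (A,1)->write 0,move L,goto D. Now: state=D, head=-1, tape[-4..4]=010000110 (head:    ^)

Answer: D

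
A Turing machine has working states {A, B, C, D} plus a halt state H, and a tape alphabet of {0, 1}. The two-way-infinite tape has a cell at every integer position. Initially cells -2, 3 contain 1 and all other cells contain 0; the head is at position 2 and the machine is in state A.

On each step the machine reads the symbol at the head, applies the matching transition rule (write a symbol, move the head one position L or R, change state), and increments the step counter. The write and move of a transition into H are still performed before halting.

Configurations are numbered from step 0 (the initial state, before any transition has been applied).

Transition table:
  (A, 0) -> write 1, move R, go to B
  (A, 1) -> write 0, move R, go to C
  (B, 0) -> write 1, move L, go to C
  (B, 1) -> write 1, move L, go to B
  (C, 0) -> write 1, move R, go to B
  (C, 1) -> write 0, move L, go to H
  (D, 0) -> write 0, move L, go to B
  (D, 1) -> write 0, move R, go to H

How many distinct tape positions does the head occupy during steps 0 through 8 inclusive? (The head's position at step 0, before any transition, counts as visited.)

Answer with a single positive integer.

Answer: 6

Derivation:
Step 1: in state A at pos 2, read 0 -> (A,0)->write 1,move R,goto B. Now: state=B, head=3, tape[-3..4]=01000110 (head:       ^)
Step 2: in state B at pos 3, read 1 -> (B,1)->write 1,move L,goto B. Now: state=B, head=2, tape[-3..4]=01000110 (head:      ^)
Step 3: in state B at pos 2, read 1 -> (B,1)->write 1,move L,goto B. Now: state=B, head=1, tape[-3..4]=01000110 (head:     ^)
Step 4: in state B at pos 1, read 0 -> (B,0)->write 1,move L,goto C. Now: state=C, head=0, tape[-3..4]=01001110 (head:    ^)
Step 5: in state C at pos 0, read 0 -> (C,0)->write 1,move R,goto B. Now: state=B, head=1, tape[-3..4]=01011110 (head:     ^)
Step 6: in state B at pos 1, read 1 -> (B,1)->write 1,move L,goto B. Now: state=B, head=0, tape[-3..4]=01011110 (head:    ^)
Step 7: in state B at pos 0, read 1 -> (B,1)->write 1,move L,goto B. Now: state=B, head=-1, tape[-3..4]=01011110 (head:   ^)
Step 8: in state B at pos -1, read 0 -> (B,0)->write 1,move L,goto C. Now: state=C, head=-2, tape[-3..4]=01111110 (head:  ^)
Head positions at steps 0..8: starting at 2, distinct positions visited = {-2, -1, 0, 1, 2, 3} -> 6 position(s)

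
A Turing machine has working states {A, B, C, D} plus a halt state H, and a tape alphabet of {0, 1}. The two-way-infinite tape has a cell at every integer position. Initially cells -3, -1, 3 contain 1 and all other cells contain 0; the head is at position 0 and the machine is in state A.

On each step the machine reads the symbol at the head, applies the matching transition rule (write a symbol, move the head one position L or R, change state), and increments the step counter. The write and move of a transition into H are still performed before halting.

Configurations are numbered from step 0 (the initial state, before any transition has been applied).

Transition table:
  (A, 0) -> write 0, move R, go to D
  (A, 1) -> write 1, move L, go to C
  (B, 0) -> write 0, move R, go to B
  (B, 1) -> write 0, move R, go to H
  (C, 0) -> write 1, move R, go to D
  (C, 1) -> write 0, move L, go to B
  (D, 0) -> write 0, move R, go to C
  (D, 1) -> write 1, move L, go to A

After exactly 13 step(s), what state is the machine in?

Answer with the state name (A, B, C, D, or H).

Answer: B

Derivation:
Step 1: in state A at pos 0, read 0 -> (A,0)->write 0,move R,goto D. Now: state=D, head=1, tape[-4..4]=010100010 (head:      ^)
Step 2: in state D at pos 1, read 0 -> (D,0)->write 0,move R,goto C. Now: state=C, head=2, tape[-4..4]=010100010 (head:       ^)
Step 3: in state C at pos 2, read 0 -> (C,0)->write 1,move R,goto D. Now: state=D, head=3, tape[-4..4]=010100110 (head:        ^)
Step 4: in state D at pos 3, read 1 -> (D,1)->write 1,move L,goto A. Now: state=A, head=2, tape[-4..4]=010100110 (head:       ^)
Step 5: in state A at pos 2, read 1 -> (A,1)->write 1,move L,goto C. Now: state=C, head=1, tape[-4..4]=010100110 (head:      ^)
Step 6: in state C at pos 1, read 0 -> (C,0)->write 1,move R,goto D. Now: state=D, head=2, tape[-4..4]=010101110 (head:       ^)
Step 7: in state D at pos 2, read 1 -> (D,1)->write 1,move L,goto A. Now: state=A, head=1, tape[-4..4]=010101110 (head:      ^)
Step 8: in state A at pos 1, read 1 -> (A,1)->write 1,move L,goto C. Now: state=C, head=0, tape[-4..4]=010101110 (head:     ^)
Step 9: in state C at pos 0, read 0 -> (C,0)->write 1,move R,goto D. Now: state=D, head=1, tape[-4..4]=010111110 (head:      ^)
Step 10: in state D at pos 1, read 1 -> (D,1)->write 1,move L,goto A. Now: state=A, head=0, tape[-4..4]=010111110 (head:     ^)
Step 11: in state A at pos 0, read 1 -> (A,1)->write 1,move L,goto C. Now: state=C, head=-1, tape[-4..4]=010111110 (head:    ^)
Step 12: in state C at pos -1, read 1 -> (C,1)->write 0,move L,goto B. Now: state=B, head=-2, tape[-4..4]=010011110 (head:   ^)
Step 13: in state B at pos -2, read 0 -> (B,0)->write 0,move R,goto B. Now: state=B, head=-1, tape[-4..4]=010011110 (head:    ^)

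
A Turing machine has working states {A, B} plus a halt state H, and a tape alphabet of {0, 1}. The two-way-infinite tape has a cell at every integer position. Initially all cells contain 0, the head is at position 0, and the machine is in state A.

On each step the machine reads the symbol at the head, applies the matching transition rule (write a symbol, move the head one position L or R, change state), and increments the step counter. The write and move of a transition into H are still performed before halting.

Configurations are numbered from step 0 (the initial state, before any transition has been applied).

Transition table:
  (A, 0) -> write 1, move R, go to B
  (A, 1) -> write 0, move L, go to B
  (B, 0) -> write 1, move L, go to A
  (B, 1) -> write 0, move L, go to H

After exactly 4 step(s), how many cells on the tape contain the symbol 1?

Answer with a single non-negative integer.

Answer: 2

Derivation:
Step 1: in state A at pos 0, read 0 -> (A,0)->write 1,move R,goto B. Now: state=B, head=1, tape[-1..2]=0100 (head:   ^)
Step 2: in state B at pos 1, read 0 -> (B,0)->write 1,move L,goto A. Now: state=A, head=0, tape[-1..2]=0110 (head:  ^)
Step 3: in state A at pos 0, read 1 -> (A,1)->write 0,move L,goto B. Now: state=B, head=-1, tape[-2..2]=00010 (head:  ^)
Step 4: in state B at pos -1, read 0 -> (B,0)->write 1,move L,goto A. Now: state=A, head=-2, tape[-3..2]=001010 (head:  ^)
Cells containing 1 after step 4: {-1, 1} -> 2 cell(s)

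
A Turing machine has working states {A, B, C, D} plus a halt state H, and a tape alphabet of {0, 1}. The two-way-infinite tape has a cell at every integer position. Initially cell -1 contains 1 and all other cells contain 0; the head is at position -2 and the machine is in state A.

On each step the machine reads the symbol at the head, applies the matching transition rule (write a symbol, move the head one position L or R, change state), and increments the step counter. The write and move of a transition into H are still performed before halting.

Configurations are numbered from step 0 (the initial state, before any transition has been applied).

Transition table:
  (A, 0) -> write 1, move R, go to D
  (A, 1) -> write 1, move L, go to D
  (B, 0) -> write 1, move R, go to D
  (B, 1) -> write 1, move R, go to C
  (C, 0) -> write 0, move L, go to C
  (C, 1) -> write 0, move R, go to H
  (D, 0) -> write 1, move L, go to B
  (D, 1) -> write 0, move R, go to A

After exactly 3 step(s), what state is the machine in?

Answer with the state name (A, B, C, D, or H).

Answer: D

Derivation:
Step 1: in state A at pos -2, read 0 -> (A,0)->write 1,move R,goto D. Now: state=D, head=-1, tape[-3..0]=0110 (head:   ^)
Step 2: in state D at pos -1, read 1 -> (D,1)->write 0,move R,goto A. Now: state=A, head=0, tape[-3..1]=01000 (head:    ^)
Step 3: in state A at pos 0, read 0 -> (A,0)->write 1,move R,goto D. Now: state=D, head=1, tape[-3..2]=010100 (head:     ^)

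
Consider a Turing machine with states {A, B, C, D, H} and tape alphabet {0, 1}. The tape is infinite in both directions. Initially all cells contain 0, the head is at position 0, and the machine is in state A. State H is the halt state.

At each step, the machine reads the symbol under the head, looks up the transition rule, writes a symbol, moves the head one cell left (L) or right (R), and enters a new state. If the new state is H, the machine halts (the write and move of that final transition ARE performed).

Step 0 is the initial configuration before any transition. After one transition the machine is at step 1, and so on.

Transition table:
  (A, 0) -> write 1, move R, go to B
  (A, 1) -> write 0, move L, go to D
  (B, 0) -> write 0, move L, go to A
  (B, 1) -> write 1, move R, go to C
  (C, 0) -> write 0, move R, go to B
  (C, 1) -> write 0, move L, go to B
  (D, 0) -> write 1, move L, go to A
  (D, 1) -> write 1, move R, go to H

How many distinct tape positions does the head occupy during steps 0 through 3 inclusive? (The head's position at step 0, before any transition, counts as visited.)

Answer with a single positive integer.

Answer: 3

Derivation:
Step 1: in state A at pos 0, read 0 -> (A,0)->write 1,move R,goto B. Now: state=B, head=1, tape[-1..2]=0100 (head:   ^)
Step 2: in state B at pos 1, read 0 -> (B,0)->write 0,move L,goto A. Now: state=A, head=0, tape[-1..2]=0100 (head:  ^)
Step 3: in state A at pos 0, read 1 -> (A,1)->write 0,move L,goto D. Now: state=D, head=-1, tape[-2..2]=00000 (head:  ^)
Head positions at steps 0..3: starting at 0, distinct positions visited = {-1, 0, 1} -> 3 position(s)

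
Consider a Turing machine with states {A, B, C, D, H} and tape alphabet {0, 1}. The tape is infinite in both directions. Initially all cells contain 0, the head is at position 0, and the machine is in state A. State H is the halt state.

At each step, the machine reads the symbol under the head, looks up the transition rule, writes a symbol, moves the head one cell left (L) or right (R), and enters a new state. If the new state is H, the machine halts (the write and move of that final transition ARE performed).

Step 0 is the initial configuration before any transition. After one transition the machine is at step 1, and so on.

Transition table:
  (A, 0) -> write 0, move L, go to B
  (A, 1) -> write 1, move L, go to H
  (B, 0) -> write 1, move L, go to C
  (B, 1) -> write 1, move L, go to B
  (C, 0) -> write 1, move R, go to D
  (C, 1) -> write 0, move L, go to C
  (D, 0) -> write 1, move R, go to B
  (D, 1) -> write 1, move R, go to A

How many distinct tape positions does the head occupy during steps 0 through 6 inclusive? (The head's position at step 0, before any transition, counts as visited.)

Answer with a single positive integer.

Step 1: in state A at pos 0, read 0 -> (A,0)->write 0,move L,goto B. Now: state=B, head=-1, tape[-2..1]=0000 (head:  ^)
Step 2: in state B at pos -1, read 0 -> (B,0)->write 1,move L,goto C. Now: state=C, head=-2, tape[-3..1]=00100 (head:  ^)
Step 3: in state C at pos -2, read 0 -> (C,0)->write 1,move R,goto D. Now: state=D, head=-1, tape[-3..1]=01100 (head:   ^)
Step 4: in state D at pos -1, read 1 -> (D,1)->write 1,move R,goto A. Now: state=A, head=0, tape[-3..1]=01100 (head:    ^)
Step 5: in state A at pos 0, read 0 -> (A,0)->write 0,move L,goto B. Now: state=B, head=-1, tape[-3..1]=01100 (head:   ^)
Step 6: in state B at pos -1, read 1 -> (B,1)->write 1,move L,goto B. Now: state=B, head=-2, tape[-3..1]=01100 (head:  ^)
Head positions at steps 0..6: starting at 0, distinct positions visited = {-2, -1, 0} -> 3 position(s)

Answer: 3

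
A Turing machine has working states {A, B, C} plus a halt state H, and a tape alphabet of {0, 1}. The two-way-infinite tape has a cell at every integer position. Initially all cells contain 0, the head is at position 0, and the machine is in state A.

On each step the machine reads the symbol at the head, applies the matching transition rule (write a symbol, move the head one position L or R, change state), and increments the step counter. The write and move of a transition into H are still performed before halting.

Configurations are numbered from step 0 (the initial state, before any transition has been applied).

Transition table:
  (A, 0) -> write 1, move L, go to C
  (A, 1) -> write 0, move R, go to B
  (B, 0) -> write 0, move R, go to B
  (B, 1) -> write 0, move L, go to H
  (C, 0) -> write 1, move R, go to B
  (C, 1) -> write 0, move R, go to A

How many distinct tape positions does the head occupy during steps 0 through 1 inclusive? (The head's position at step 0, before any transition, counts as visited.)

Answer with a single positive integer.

Answer: 2

Derivation:
Step 1: in state A at pos 0, read 0 -> (A,0)->write 1,move L,goto C. Now: state=C, head=-1, tape[-2..1]=0010 (head:  ^)
Head positions at steps 0..1: starting at 0, distinct positions visited = {-1, 0} -> 2 position(s)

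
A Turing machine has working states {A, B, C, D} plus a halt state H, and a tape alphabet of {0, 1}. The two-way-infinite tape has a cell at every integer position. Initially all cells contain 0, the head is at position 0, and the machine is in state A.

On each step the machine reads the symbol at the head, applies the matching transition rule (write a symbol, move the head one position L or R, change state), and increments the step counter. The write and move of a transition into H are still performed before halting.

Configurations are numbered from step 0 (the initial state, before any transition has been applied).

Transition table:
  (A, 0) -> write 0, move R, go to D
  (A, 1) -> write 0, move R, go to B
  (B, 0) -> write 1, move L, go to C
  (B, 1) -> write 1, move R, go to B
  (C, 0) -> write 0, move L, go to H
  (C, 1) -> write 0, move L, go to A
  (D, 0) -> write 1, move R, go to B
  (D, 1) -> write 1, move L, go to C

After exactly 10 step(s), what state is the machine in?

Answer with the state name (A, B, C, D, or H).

Answer: B

Derivation:
Step 1: in state A at pos 0, read 0 -> (A,0)->write 0,move R,goto D. Now: state=D, head=1, tape[-1..2]=0000 (head:   ^)
Step 2: in state D at pos 1, read 0 -> (D,0)->write 1,move R,goto B. Now: state=B, head=2, tape[-1..3]=00100 (head:    ^)
Step 3: in state B at pos 2, read 0 -> (B,0)->write 1,move L,goto C. Now: state=C, head=1, tape[-1..3]=00110 (head:   ^)
Step 4: in state C at pos 1, read 1 -> (C,1)->write 0,move L,goto A. Now: state=A, head=0, tape[-1..3]=00010 (head:  ^)
Step 5: in state A at pos 0, read 0 -> (A,0)->write 0,move R,goto D. Now: state=D, head=1, tape[-1..3]=00010 (head:   ^)
Step 6: in state D at pos 1, read 0 -> (D,0)->write 1,move R,goto B. Now: state=B, head=2, tape[-1..3]=00110 (head:    ^)
Step 7: in state B at pos 2, read 1 -> (B,1)->write 1,move R,goto B. Now: state=B, head=3, tape[-1..4]=001100 (head:     ^)
Step 8: in state B at pos 3, read 0 -> (B,0)->write 1,move L,goto C. Now: state=C, head=2, tape[-1..4]=001110 (head:    ^)
Step 9: in state C at pos 2, read 1 -> (C,1)->write 0,move L,goto A. Now: state=A, head=1, tape[-1..4]=001010 (head:   ^)
Step 10: in state A at pos 1, read 1 -> (A,1)->write 0,move R,goto B. Now: state=B, head=2, tape[-1..4]=000010 (head:    ^)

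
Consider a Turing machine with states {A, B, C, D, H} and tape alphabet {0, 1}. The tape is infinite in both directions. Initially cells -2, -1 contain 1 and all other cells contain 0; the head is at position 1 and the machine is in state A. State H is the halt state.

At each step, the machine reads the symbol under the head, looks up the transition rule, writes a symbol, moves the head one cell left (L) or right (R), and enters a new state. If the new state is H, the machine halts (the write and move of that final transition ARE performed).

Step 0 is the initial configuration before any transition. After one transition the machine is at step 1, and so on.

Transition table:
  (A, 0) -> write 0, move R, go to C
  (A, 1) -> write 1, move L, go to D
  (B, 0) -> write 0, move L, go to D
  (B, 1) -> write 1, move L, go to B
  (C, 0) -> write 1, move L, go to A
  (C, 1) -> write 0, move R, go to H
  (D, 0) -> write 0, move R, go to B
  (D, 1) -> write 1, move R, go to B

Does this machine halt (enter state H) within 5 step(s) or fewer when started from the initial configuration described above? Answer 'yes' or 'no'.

Answer: yes

Derivation:
Step 1: in state A at pos 1, read 0 -> (A,0)->write 0,move R,goto C. Now: state=C, head=2, tape[-3..3]=0110000 (head:      ^)
Step 2: in state C at pos 2, read 0 -> (C,0)->write 1,move L,goto A. Now: state=A, head=1, tape[-3..3]=0110010 (head:     ^)
Step 3: in state A at pos 1, read 0 -> (A,0)->write 0,move R,goto C. Now: state=C, head=2, tape[-3..3]=0110010 (head:      ^)
Step 4: in state C at pos 2, read 1 -> (C,1)->write 0,move R,goto H. Now: state=H, head=3, tape[-3..4]=01100000 (head:       ^)
State H reached at step 4; 4 <= 5 -> yes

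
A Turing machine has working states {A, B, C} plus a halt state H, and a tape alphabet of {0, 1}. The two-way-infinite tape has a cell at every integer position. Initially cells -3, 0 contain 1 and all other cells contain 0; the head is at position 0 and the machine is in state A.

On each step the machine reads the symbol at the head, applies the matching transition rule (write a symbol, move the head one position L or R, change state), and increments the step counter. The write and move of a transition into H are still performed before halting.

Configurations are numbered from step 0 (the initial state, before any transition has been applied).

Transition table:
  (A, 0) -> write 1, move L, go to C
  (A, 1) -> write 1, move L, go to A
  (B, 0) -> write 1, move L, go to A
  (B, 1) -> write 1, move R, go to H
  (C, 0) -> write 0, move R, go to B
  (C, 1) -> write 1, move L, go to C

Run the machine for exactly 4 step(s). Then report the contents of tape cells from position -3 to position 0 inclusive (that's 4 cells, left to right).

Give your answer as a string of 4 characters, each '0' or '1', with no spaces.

Answer: 1011

Derivation:
Step 1: in state A at pos 0, read 1 -> (A,1)->write 1,move L,goto A. Now: state=A, head=-1, tape[-4..1]=010010 (head:    ^)
Step 2: in state A at pos -1, read 0 -> (A,0)->write 1,move L,goto C. Now: state=C, head=-2, tape[-4..1]=010110 (head:   ^)
Step 3: in state C at pos -2, read 0 -> (C,0)->write 0,move R,goto B. Now: state=B, head=-1, tape[-4..1]=010110 (head:    ^)
Step 4: in state B at pos -1, read 1 -> (B,1)->write 1,move R,goto H. Now: state=H, head=0, tape[-4..1]=010110 (head:     ^)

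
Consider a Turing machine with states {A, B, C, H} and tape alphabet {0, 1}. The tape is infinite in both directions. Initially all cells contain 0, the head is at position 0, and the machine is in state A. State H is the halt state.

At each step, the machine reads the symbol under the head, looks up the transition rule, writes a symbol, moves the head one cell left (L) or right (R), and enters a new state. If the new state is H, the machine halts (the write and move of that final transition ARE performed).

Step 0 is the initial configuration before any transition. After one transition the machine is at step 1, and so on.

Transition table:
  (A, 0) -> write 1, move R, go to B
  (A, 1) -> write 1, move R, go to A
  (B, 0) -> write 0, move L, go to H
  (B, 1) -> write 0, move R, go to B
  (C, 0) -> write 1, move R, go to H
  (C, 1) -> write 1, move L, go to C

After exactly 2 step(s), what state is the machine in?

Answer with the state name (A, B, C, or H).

Step 1: in state A at pos 0, read 0 -> (A,0)->write 1,move R,goto B. Now: state=B, head=1, tape[-1..2]=0100 (head:   ^)
Step 2: in state B at pos 1, read 0 -> (B,0)->write 0,move L,goto H. Now: state=H, head=0, tape[-1..2]=0100 (head:  ^)

Answer: H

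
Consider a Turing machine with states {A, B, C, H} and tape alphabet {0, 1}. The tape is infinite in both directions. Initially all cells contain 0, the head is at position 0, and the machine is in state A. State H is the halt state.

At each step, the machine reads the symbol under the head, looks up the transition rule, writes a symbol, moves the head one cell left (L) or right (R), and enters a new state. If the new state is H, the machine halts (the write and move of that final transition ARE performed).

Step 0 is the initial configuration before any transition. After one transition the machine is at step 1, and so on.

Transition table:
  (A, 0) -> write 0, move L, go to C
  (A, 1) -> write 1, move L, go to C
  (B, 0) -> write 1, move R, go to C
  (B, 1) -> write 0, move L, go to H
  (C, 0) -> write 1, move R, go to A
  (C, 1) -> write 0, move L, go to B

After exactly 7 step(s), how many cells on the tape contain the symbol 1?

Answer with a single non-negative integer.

Step 1: in state A at pos 0, read 0 -> (A,0)->write 0,move L,goto C. Now: state=C, head=-1, tape[-2..1]=0000 (head:  ^)
Step 2: in state C at pos -1, read 0 -> (C,0)->write 1,move R,goto A. Now: state=A, head=0, tape[-2..1]=0100 (head:   ^)
Step 3: in state A at pos 0, read 0 -> (A,0)->write 0,move L,goto C. Now: state=C, head=-1, tape[-2..1]=0100 (head:  ^)
Step 4: in state C at pos -1, read 1 -> (C,1)->write 0,move L,goto B. Now: state=B, head=-2, tape[-3..1]=00000 (head:  ^)
Step 5: in state B at pos -2, read 0 -> (B,0)->write 1,move R,goto C. Now: state=C, head=-1, tape[-3..1]=01000 (head:   ^)
Step 6: in state C at pos -1, read 0 -> (C,0)->write 1,move R,goto A. Now: state=A, head=0, tape[-3..1]=01100 (head:    ^)
Step 7: in state A at pos 0, read 0 -> (A,0)->write 0,move L,goto C. Now: state=C, head=-1, tape[-3..1]=01100 (head:   ^)
Cells containing 1 after step 7: {-2, -1} -> 2 cell(s)

Answer: 2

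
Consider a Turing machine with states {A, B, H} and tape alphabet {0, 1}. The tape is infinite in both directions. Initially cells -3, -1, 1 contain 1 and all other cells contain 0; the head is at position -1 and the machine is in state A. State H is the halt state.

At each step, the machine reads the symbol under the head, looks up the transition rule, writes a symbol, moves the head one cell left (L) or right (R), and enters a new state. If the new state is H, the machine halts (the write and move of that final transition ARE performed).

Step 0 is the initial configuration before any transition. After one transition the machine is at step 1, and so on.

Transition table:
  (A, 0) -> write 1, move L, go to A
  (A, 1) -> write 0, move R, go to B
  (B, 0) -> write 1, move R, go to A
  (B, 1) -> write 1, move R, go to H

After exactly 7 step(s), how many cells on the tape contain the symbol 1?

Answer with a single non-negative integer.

Step 1: in state A at pos -1, read 1 -> (A,1)->write 0,move R,goto B. Now: state=B, head=0, tape[-4..2]=0100010 (head:     ^)
Step 2: in state B at pos 0, read 0 -> (B,0)->write 1,move R,goto A. Now: state=A, head=1, tape[-4..2]=0100110 (head:      ^)
Step 3: in state A at pos 1, read 1 -> (A,1)->write 0,move R,goto B. Now: state=B, head=2, tape[-4..3]=01001000 (head:       ^)
Step 4: in state B at pos 2, read 0 -> (B,0)->write 1,move R,goto A. Now: state=A, head=3, tape[-4..4]=010010100 (head:        ^)
Step 5: in state A at pos 3, read 0 -> (A,0)->write 1,move L,goto A. Now: state=A, head=2, tape[-4..4]=010010110 (head:       ^)
Step 6: in state A at pos 2, read 1 -> (A,1)->write 0,move R,goto B. Now: state=B, head=3, tape[-4..4]=010010010 (head:        ^)
Step 7: in state B at pos 3, read 1 -> (B,1)->write 1,move R,goto H. Now: state=H, head=4, tape[-4..5]=0100100100 (head:         ^)
Cells containing 1 after step 7: {-3, 0, 3} -> 3 cell(s)

Answer: 3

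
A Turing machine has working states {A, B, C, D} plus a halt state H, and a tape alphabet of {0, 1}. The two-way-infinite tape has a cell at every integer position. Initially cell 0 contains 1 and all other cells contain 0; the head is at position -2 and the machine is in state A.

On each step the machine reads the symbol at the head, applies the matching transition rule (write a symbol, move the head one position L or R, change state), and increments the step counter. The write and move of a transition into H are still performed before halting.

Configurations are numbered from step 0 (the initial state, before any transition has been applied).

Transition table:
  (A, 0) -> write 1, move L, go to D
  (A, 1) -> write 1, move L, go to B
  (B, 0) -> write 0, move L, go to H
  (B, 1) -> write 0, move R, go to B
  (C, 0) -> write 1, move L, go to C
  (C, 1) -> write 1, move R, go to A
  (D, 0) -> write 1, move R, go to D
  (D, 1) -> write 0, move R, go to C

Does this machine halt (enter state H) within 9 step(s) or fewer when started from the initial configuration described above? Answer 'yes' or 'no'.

Answer: no

Derivation:
Step 1: in state A at pos -2, read 0 -> (A,0)->write 1,move L,goto D. Now: state=D, head=-3, tape[-4..1]=001010 (head:  ^)
Step 2: in state D at pos -3, read 0 -> (D,0)->write 1,move R,goto D. Now: state=D, head=-2, tape[-4..1]=011010 (head:   ^)
Step 3: in state D at pos -2, read 1 -> (D,1)->write 0,move R,goto C. Now: state=C, head=-1, tape[-4..1]=010010 (head:    ^)
Step 4: in state C at pos -1, read 0 -> (C,0)->write 1,move L,goto C. Now: state=C, head=-2, tape[-4..1]=010110 (head:   ^)
Step 5: in state C at pos -2, read 0 -> (C,0)->write 1,move L,goto C. Now: state=C, head=-3, tape[-4..1]=011110 (head:  ^)
Step 6: in state C at pos -3, read 1 -> (C,1)->write 1,move R,goto A. Now: state=A, head=-2, tape[-4..1]=011110 (head:   ^)
Step 7: in state A at pos -2, read 1 -> (A,1)->write 1,move L,goto B. Now: state=B, head=-3, tape[-4..1]=011110 (head:  ^)
Step 8: in state B at pos -3, read 1 -> (B,1)->write 0,move R,goto B. Now: state=B, head=-2, tape[-4..1]=001110 (head:   ^)
Step 9: in state B at pos -2, read 1 -> (B,1)->write 0,move R,goto B. Now: state=B, head=-1, tape[-4..1]=000110 (head:    ^)
After 9 step(s): state = B (not H) -> not halted within 9 -> no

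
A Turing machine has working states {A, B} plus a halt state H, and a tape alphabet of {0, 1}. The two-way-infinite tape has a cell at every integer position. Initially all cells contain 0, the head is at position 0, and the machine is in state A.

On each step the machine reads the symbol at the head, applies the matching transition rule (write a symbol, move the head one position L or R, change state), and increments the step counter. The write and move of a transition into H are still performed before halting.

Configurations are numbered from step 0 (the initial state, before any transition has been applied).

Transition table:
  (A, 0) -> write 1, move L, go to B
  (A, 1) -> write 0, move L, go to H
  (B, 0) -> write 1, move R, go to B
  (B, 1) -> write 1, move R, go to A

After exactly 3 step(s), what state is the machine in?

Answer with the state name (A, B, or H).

Answer: A

Derivation:
Step 1: in state A at pos 0, read 0 -> (A,0)->write 1,move L,goto B. Now: state=B, head=-1, tape[-2..1]=0010 (head:  ^)
Step 2: in state B at pos -1, read 0 -> (B,0)->write 1,move R,goto B. Now: state=B, head=0, tape[-2..1]=0110 (head:   ^)
Step 3: in state B at pos 0, read 1 -> (B,1)->write 1,move R,goto A. Now: state=A, head=1, tape[-2..2]=01100 (head:    ^)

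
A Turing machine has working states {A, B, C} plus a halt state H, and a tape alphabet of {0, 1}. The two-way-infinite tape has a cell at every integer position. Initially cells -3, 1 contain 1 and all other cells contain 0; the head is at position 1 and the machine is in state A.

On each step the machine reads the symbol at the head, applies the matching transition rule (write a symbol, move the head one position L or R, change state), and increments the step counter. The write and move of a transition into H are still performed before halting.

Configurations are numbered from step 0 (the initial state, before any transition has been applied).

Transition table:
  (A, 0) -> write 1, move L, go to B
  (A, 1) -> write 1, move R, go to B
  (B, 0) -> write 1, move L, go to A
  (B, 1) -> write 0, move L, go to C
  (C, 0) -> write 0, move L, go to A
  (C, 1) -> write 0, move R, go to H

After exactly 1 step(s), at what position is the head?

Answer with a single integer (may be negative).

Step 1: in state A at pos 1, read 1 -> (A,1)->write 1,move R,goto B. Now: state=B, head=2, tape[-4..3]=01000100 (head:       ^)

Answer: 2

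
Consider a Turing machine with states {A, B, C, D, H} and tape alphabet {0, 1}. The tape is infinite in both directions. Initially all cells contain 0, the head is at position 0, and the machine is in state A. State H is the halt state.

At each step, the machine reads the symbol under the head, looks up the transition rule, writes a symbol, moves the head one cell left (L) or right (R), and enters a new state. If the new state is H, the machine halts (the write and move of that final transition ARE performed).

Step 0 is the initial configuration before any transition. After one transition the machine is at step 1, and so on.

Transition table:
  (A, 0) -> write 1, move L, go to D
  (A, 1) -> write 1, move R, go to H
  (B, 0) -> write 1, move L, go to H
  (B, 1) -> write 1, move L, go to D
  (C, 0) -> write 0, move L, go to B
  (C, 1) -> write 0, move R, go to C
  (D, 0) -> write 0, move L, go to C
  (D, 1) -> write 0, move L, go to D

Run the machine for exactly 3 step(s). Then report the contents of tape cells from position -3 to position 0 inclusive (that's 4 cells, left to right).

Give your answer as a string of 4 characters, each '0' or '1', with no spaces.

Step 1: in state A at pos 0, read 0 -> (A,0)->write 1,move L,goto D. Now: state=D, head=-1, tape[-2..1]=0010 (head:  ^)
Step 2: in state D at pos -1, read 0 -> (D,0)->write 0,move L,goto C. Now: state=C, head=-2, tape[-3..1]=00010 (head:  ^)
Step 3: in state C at pos -2, read 0 -> (C,0)->write 0,move L,goto B. Now: state=B, head=-3, tape[-4..1]=000010 (head:  ^)

Answer: 0001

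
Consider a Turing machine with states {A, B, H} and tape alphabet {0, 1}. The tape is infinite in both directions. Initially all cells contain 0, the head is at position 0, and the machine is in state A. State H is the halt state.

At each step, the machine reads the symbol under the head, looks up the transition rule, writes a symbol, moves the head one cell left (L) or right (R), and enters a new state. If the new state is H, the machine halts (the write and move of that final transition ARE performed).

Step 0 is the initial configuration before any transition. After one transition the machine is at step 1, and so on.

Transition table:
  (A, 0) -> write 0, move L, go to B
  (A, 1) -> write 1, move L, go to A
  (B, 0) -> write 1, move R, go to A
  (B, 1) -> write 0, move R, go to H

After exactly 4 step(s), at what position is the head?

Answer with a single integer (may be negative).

Step 1: in state A at pos 0, read 0 -> (A,0)->write 0,move L,goto B. Now: state=B, head=-1, tape[-2..1]=0000 (head:  ^)
Step 2: in state B at pos -1, read 0 -> (B,0)->write 1,move R,goto A. Now: state=A, head=0, tape[-2..1]=0100 (head:   ^)
Step 3: in state A at pos 0, read 0 -> (A,0)->write 0,move L,goto B. Now: state=B, head=-1, tape[-2..1]=0100 (head:  ^)
Step 4: in state B at pos -1, read 1 -> (B,1)->write 0,move R,goto H. Now: state=H, head=0, tape[-2..1]=0000 (head:   ^)

Answer: 0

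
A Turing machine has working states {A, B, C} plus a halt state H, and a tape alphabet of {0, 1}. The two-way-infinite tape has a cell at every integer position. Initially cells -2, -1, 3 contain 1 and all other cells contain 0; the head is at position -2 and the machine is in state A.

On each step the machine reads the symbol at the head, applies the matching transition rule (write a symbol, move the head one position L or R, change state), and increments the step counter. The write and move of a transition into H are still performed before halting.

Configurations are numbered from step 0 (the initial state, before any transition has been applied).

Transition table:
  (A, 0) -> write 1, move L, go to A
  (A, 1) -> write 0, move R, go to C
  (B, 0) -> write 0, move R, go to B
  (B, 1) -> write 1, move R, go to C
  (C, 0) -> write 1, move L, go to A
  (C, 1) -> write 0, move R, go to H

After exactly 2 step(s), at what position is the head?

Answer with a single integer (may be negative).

Answer: 0

Derivation:
Step 1: in state A at pos -2, read 1 -> (A,1)->write 0,move R,goto C. Now: state=C, head=-1, tape[-3..4]=00100010 (head:   ^)
Step 2: in state C at pos -1, read 1 -> (C,1)->write 0,move R,goto H. Now: state=H, head=0, tape[-3..4]=00000010 (head:    ^)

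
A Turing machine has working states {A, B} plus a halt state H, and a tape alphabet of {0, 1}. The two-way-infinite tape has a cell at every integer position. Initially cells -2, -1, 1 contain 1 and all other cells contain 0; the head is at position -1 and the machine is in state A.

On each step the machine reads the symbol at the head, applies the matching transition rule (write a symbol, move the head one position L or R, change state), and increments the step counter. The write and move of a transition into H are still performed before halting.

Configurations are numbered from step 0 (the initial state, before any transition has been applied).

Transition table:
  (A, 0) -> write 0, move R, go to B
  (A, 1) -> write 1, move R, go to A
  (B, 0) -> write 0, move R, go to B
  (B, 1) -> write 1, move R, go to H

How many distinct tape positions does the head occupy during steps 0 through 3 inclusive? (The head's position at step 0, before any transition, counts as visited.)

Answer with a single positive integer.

Answer: 4

Derivation:
Step 1: in state A at pos -1, read 1 -> (A,1)->write 1,move R,goto A. Now: state=A, head=0, tape[-3..2]=011010 (head:    ^)
Step 2: in state A at pos 0, read 0 -> (A,0)->write 0,move R,goto B. Now: state=B, head=1, tape[-3..2]=011010 (head:     ^)
Step 3: in state B at pos 1, read 1 -> (B,1)->write 1,move R,goto H. Now: state=H, head=2, tape[-3..3]=0110100 (head:      ^)
Head positions at steps 0..3: starting at -1, distinct positions visited = {-1, 0, 1, 2} -> 4 position(s)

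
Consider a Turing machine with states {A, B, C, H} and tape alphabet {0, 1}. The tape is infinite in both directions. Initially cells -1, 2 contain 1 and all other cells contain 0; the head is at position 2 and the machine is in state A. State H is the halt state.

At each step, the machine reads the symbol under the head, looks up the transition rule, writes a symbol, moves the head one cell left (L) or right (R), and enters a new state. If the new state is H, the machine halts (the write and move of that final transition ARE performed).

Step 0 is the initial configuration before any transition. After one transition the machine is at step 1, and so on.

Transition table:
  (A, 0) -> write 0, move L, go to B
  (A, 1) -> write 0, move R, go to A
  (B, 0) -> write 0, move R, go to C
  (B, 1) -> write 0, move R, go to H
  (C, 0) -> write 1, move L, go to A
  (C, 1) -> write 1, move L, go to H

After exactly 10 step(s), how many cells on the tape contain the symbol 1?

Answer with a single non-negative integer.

Answer: 4

Derivation:
Step 1: in state A at pos 2, read 1 -> (A,1)->write 0,move R,goto A. Now: state=A, head=3, tape[-2..4]=0100000 (head:      ^)
Step 2: in state A at pos 3, read 0 -> (A,0)->write 0,move L,goto B. Now: state=B, head=2, tape[-2..4]=0100000 (head:     ^)
Step 3: in state B at pos 2, read 0 -> (B,0)->write 0,move R,goto C. Now: state=C, head=3, tape[-2..4]=0100000 (head:      ^)
Step 4: in state C at pos 3, read 0 -> (C,0)->write 1,move L,goto A. Now: state=A, head=2, tape[-2..4]=0100010 (head:     ^)
Step 5: in state A at pos 2, read 0 -> (A,0)->write 0,move L,goto B. Now: state=B, head=1, tape[-2..4]=0100010 (head:    ^)
Step 6: in state B at pos 1, read 0 -> (B,0)->write 0,move R,goto C. Now: state=C, head=2, tape[-2..4]=0100010 (head:     ^)
Step 7: in state C at pos 2, read 0 -> (C,0)->write 1,move L,goto A. Now: state=A, head=1, tape[-2..4]=0100110 (head:    ^)
Step 8: in state A at pos 1, read 0 -> (A,0)->write 0,move L,goto B. Now: state=B, head=0, tape[-2..4]=0100110 (head:   ^)
Step 9: in state B at pos 0, read 0 -> (B,0)->write 0,move R,goto C. Now: state=C, head=1, tape[-2..4]=0100110 (head:    ^)
Step 10: in state C at pos 1, read 0 -> (C,0)->write 1,move L,goto A. Now: state=A, head=0, tape[-2..4]=0101110 (head:   ^)
Cells containing 1 after step 10: {-1, 1, 2, 3} -> 4 cell(s)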